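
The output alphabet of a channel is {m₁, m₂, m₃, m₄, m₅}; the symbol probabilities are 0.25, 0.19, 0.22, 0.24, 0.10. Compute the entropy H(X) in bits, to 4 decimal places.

2.2621 bits

H = −Σ pᵢ log₂ pᵢ.
−0.25·log₂(0.25) = 0.5000
−0.19·log₂(0.19) = 0.4552
−0.22·log₂(0.22) = 0.4806
−0.24·log₂(0.24) = 0.4941
−0.10·log₂(0.10) = 0.3322
Sum ≈ 2.2621 → 2.2621 bits.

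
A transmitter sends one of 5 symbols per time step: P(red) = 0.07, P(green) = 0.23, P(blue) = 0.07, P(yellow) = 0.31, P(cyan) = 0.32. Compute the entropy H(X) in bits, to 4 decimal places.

H = −Σ pᵢ log₂ pᵢ.
−0.07·log₂(0.07) = 0.2686
−0.23·log₂(0.23) = 0.4877
−0.07·log₂(0.07) = 0.2686
−0.31·log₂(0.31) = 0.5238
−0.32·log₂(0.32) = 0.5260
Sum ≈ 2.0746 → 2.0746 bits.

2.0746 bits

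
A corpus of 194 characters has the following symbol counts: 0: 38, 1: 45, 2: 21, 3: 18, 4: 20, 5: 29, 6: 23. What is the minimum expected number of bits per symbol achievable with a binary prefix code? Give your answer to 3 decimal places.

Probabilities are the counts divided by 194.
Repeatedly combine the two least-probable nodes; the expected code length is the sum of the merged weights.
merge 9/97 + 10/97 → 19/97
merge 21/194 + 23/194 → 22/97
merge 29/194 + 19/97 → 67/194
merge 19/97 + 22/97 → 41/97
merge 45/194 + 67/194 → 56/97
merge 41/97 + 56/97 → 1
L = 19/97 + 22/97 + 67/194 + 41/97 + 56/97 + 1 = 537/194 ≈ 2.768 bits/symbol.

2.768 bits/symbol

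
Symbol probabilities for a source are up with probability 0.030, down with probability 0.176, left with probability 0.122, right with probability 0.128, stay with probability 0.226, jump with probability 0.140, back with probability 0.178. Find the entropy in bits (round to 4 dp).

2.6680 bits

H = −Σ pᵢ log₂ pᵢ.
−0.030·log₂(0.030) = 0.1518
−0.176·log₂(0.176) = 0.4411
−0.122·log₂(0.122) = 0.3703
−0.128·log₂(0.128) = 0.3796
−0.226·log₂(0.226) = 0.4849
−0.140·log₂(0.140) = 0.3971
−0.178·log₂(0.178) = 0.4432
Sum ≈ 2.6680 → 2.6680 bits.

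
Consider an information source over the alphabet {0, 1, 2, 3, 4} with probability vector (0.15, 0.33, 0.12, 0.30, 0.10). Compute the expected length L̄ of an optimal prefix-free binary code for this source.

2.22 bits/symbol

Repeatedly combine the two least-probable nodes; the expected code length is the sum of the merged weights.
merge 1/10 + 3/25 → 11/50
merge 3/20 + 11/50 → 37/100
merge 3/10 + 33/100 → 63/100
merge 37/100 + 63/100 → 1
L = 11/50 + 37/100 + 63/100 + 1 = 111/50 = 2.22 bits/symbol.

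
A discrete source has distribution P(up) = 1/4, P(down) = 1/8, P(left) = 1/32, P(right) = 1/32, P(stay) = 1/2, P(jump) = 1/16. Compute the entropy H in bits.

Each probability is a power of 1/2, so log₂(1/p) is an integer.
H = Σ p·log₂(1/p) = 1/4·2 + 1/8·3 + 1/32·5 + 1/32·5 + 1/2·1 + 1/16·4 = 1.9375 bits.

1.9375 bits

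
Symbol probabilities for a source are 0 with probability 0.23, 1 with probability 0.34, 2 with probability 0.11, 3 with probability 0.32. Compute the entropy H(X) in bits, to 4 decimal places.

H = −Σ pᵢ log₂ pᵢ.
−0.23·log₂(0.23) = 0.4877
−0.34·log₂(0.34) = 0.5292
−0.11·log₂(0.11) = 0.3503
−0.32·log₂(0.32) = 0.5260
Sum ≈ 1.8932 → 1.8932 bits.

1.8932 bits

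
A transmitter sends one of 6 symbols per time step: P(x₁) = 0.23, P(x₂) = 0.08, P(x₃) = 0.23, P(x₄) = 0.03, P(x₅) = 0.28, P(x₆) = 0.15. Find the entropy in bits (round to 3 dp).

H = −Σ pᵢ log₂ pᵢ.
−0.23·log₂(0.23) = 0.4877
−0.08·log₂(0.08) = 0.2915
−0.23·log₂(0.23) = 0.4877
−0.03·log₂(0.03) = 0.1518
−0.28·log₂(0.28) = 0.5142
−0.15·log₂(0.15) = 0.4105
Sum ≈ 2.3434 → 2.343 bits.

2.343 bits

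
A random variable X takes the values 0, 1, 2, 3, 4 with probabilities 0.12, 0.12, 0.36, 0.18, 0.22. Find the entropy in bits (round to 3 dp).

2.191 bits

H = −Σ pᵢ log₂ pᵢ.
−0.12·log₂(0.12) = 0.3671
−0.12·log₂(0.12) = 0.3671
−0.36·log₂(0.36) = 0.5306
−0.18·log₂(0.18) = 0.4453
−0.22·log₂(0.22) = 0.4806
Sum ≈ 2.1906 → 2.191 bits.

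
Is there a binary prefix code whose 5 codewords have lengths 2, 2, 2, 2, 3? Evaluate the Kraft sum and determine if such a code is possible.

1.125; no

With common denominator 2^3 = 8: Σ 2^(−ℓᵢ) = 2/8 + 2/8 + 2/8 + 2/8 + 1/8 = 9/8 = 1.125.
Kraft's inequality requires Σ ≤ 1; here Σ = 1.125 > 1, so no such prefix code exists.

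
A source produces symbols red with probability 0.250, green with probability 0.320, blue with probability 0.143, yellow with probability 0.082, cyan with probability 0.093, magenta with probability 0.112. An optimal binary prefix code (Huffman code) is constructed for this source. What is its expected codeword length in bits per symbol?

2.43 bits/symbol

Repeatedly combine the two least-probable nodes; the expected code length is the sum of the merged weights.
merge 41/500 + 93/1000 → 7/40
merge 14/125 + 143/1000 → 51/200
merge 7/40 + 1/4 → 17/40
merge 51/200 + 8/25 → 23/40
merge 17/40 + 23/40 → 1
L = 7/40 + 51/200 + 17/40 + 23/40 + 1 = 243/100 = 2.43 bits/symbol.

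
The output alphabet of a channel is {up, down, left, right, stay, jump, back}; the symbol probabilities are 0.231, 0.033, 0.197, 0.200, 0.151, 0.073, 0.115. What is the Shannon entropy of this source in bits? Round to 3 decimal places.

H = −Σ pᵢ log₂ pᵢ.
−0.231·log₂(0.231) = 0.4883
−0.033·log₂(0.033) = 0.1624
−0.197·log₂(0.197) = 0.4617
−0.200·log₂(0.200) = 0.4644
−0.151·log₂(0.151) = 0.4118
−0.073·log₂(0.073) = 0.2756
−0.115·log₂(0.115) = 0.3588
Sum ≈ 2.6232 → 2.623 bits.

2.623 bits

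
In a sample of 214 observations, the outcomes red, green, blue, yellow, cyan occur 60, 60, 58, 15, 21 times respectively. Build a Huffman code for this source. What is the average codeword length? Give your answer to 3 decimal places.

Probabilities are the counts divided by 214.
Repeatedly combine the two least-probable nodes; the expected code length is the sum of the merged weights.
merge 15/214 + 21/214 → 18/107
merge 18/107 + 29/107 → 47/107
merge 30/107 + 30/107 → 60/107
merge 47/107 + 60/107 → 1
L = 18/107 + 47/107 + 60/107 + 1 = 232/107 ≈ 2.168 bits/symbol.

2.168 bits/symbol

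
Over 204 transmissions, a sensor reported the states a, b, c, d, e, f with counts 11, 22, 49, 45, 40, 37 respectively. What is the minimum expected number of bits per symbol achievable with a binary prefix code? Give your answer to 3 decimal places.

Probabilities are the counts divided by 204.
Repeatedly combine the two least-probable nodes; the expected code length is the sum of the merged weights.
merge 11/204 + 11/102 → 11/68
merge 11/68 + 37/204 → 35/102
merge 10/51 + 15/68 → 5/12
merge 49/204 + 35/102 → 7/12
merge 5/12 + 7/12 → 1
L = 11/68 + 35/102 + 5/12 + 7/12 + 1 = 511/204 ≈ 2.505 bits/symbol.

2.505 bits/symbol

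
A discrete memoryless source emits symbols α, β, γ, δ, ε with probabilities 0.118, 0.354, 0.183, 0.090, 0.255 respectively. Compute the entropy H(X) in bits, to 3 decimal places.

2.158 bits

H = −Σ pᵢ log₂ pᵢ.
−0.118·log₂(0.118) = 0.3638
−0.354·log₂(0.354) = 0.5304
−0.183·log₂(0.183) = 0.4484
−0.090·log₂(0.090) = 0.3127
−0.255·log₂(0.255) = 0.5027
Sum ≈ 2.1579 → 2.158 bits.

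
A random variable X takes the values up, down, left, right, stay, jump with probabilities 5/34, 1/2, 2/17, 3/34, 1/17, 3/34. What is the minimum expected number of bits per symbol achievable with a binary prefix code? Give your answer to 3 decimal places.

2.147 bits/symbol

Repeatedly combine the two least-probable nodes; the expected code length is the sum of the merged weights.
merge 1/17 + 3/34 → 5/34
merge 3/34 + 2/17 → 7/34
merge 5/34 + 5/34 → 5/17
merge 7/34 + 5/17 → 1/2
merge 1/2 + 1/2 → 1
L = 5/34 + 7/34 + 5/17 + 1/2 + 1 = 73/34 ≈ 2.147 bits/symbol.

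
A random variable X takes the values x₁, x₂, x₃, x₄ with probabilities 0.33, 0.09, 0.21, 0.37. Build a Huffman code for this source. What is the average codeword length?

1.93 bits/symbol

Repeatedly combine the two least-probable nodes; the expected code length is the sum of the merged weights.
merge 9/100 + 21/100 → 3/10
merge 3/10 + 33/100 → 63/100
merge 37/100 + 63/100 → 1
L = 3/10 + 63/100 + 1 = 193/100 = 1.93 bits/symbol.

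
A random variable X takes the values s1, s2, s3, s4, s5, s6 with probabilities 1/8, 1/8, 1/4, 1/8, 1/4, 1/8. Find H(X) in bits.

Each probability is a power of 1/2, so log₂(1/p) is an integer.
H = Σ p·log₂(1/p) = 1/8·3 + 1/8·3 + 1/4·2 + 1/8·3 + 1/4·2 + 1/8·3 = 2.5 bits.

2.5 bits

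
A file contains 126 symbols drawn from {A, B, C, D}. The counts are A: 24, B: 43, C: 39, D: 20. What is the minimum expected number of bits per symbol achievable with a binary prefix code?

2 bits/symbol

Probabilities are the counts divided by 126.
Repeatedly combine the two least-probable nodes; the expected code length is the sum of the merged weights.
merge 10/63 + 4/21 → 22/63
merge 13/42 + 43/126 → 41/63
merge 22/63 + 41/63 → 1
L = 22/63 + 41/63 + 1 = 2 bits/symbol.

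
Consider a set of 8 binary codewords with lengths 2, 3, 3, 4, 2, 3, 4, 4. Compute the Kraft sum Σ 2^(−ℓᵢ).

1.0625

With common denominator 2^4 = 16: Σ 2^(−ℓᵢ) = 4/16 + 2/16 + 2/16 + 1/16 + 4/16 + 2/16 + 1/16 + 1/16 = 17/16 = 1.0625.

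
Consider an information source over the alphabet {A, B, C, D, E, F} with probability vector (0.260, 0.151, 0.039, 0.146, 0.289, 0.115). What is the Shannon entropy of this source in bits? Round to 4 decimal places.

H = −Σ pᵢ log₂ pᵢ.
−0.260·log₂(0.260) = 0.5053
−0.151·log₂(0.151) = 0.4118
−0.039·log₂(0.039) = 0.1825
−0.146·log₂(0.146) = 0.4053
−0.289·log₂(0.289) = 0.5176
−0.115·log₂(0.115) = 0.3588
Sum ≈ 2.3813 → 2.3813 bits.

2.3813 bits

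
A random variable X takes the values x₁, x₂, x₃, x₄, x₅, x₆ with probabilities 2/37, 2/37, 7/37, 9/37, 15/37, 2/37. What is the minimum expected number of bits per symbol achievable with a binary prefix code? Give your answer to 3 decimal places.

Repeatedly combine the two least-probable nodes; the expected code length is the sum of the merged weights.
merge 2/37 + 2/37 → 4/37
merge 2/37 + 4/37 → 6/37
merge 6/37 + 7/37 → 13/37
merge 9/37 + 13/37 → 22/37
merge 15/37 + 22/37 → 1
L = 4/37 + 6/37 + 13/37 + 22/37 + 1 = 82/37 ≈ 2.216 bits/symbol.

2.216 bits/symbol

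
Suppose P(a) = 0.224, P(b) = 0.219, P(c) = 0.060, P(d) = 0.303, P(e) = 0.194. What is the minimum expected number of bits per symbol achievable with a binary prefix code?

2.254 bits/symbol

Repeatedly combine the two least-probable nodes; the expected code length is the sum of the merged weights.
merge 3/50 + 97/500 → 127/500
merge 219/1000 + 28/125 → 443/1000
merge 127/500 + 303/1000 → 557/1000
merge 443/1000 + 557/1000 → 1
L = 127/500 + 443/1000 + 557/1000 + 1 = 1127/500 = 2.254 bits/symbol.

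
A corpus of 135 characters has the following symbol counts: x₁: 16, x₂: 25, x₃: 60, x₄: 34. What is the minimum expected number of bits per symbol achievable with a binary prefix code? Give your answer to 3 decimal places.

Probabilities are the counts divided by 135.
Repeatedly combine the two least-probable nodes; the expected code length is the sum of the merged weights.
merge 16/135 + 5/27 → 41/135
merge 34/135 + 41/135 → 5/9
merge 4/9 + 5/9 → 1
L = 41/135 + 5/9 + 1 = 251/135 ≈ 1.859 bits/symbol.

1.859 bits/symbol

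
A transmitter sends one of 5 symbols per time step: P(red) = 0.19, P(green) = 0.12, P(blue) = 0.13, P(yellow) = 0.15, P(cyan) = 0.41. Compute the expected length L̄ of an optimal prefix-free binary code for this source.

2.18 bits/symbol

Repeatedly combine the two least-probable nodes; the expected code length is the sum of the merged weights.
merge 3/25 + 13/100 → 1/4
merge 3/20 + 19/100 → 17/50
merge 1/4 + 17/50 → 59/100
merge 41/100 + 59/100 → 1
L = 1/4 + 17/50 + 59/100 + 1 = 109/50 = 2.18 bits/symbol.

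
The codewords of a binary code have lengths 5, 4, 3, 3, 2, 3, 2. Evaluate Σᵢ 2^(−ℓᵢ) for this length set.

With common denominator 2^5 = 32: Σ 2^(−ℓᵢ) = 1/32 + 2/32 + 4/32 + 4/32 + 8/32 + 4/32 + 8/32 = 31/32 = 0.96875.

0.96875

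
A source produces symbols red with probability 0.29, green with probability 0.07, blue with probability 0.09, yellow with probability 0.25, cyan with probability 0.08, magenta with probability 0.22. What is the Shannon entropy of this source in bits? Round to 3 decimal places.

2.371 bits

H = −Σ pᵢ log₂ pᵢ.
−0.29·log₂(0.29) = 0.5179
−0.07·log₂(0.07) = 0.2686
−0.09·log₂(0.09) = 0.3127
−0.25·log₂(0.25) = 0.5000
−0.08·log₂(0.08) = 0.2915
−0.22·log₂(0.22) = 0.4806
Sum ≈ 2.3712 → 2.371 bits.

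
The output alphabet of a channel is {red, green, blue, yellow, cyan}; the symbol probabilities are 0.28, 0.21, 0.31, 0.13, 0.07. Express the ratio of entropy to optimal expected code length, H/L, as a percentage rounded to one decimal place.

98.3%

Entropy H = −Σ p log₂ p ≈ 2.1620 bits.
Huffman merges: 7/100+13/100→1/5; 1/5+21/100→41/100; 7/25+31/100→59/100; 41/100+59/100→1. L = 11/5 ≈ 2.2000.
Efficiency = H/L = 2.1620/2.2000 = 98.3%.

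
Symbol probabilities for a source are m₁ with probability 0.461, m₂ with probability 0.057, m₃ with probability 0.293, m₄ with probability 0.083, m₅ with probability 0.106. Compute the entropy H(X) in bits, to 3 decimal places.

H = −Σ pᵢ log₂ pᵢ.
−0.461·log₂(0.461) = 0.5150
−0.057·log₂(0.057) = 0.2356
−0.293·log₂(0.293) = 0.5189
−0.083·log₂(0.083) = 0.2980
−0.106·log₂(0.106) = 0.3432
Sum ≈ 1.9107 → 1.911 bits.

1.911 bits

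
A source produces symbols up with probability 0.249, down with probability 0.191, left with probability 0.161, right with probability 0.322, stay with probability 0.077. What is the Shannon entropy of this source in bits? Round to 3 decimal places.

H = −Σ pᵢ log₂ pᵢ.
−0.249·log₂(0.249) = 0.4994
−0.191·log₂(0.191) = 0.4562
−0.161·log₂(0.161) = 0.4242
−0.322·log₂(0.322) = 0.5264
−0.077·log₂(0.077) = 0.2848
Sum ≈ 2.1911 → 2.191 bits.

2.191 bits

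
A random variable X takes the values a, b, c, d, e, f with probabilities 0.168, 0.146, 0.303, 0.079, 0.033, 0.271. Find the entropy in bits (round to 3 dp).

H = −Σ pᵢ log₂ pᵢ.
−0.168·log₂(0.168) = 0.4323
−0.146·log₂(0.146) = 0.4053
−0.303·log₂(0.303) = 0.5220
−0.079·log₂(0.079) = 0.2893
−0.033·log₂(0.033) = 0.1624
−0.271·log₂(0.271) = 0.5105
Sum ≈ 2.3218 → 2.322 bits.

2.322 bits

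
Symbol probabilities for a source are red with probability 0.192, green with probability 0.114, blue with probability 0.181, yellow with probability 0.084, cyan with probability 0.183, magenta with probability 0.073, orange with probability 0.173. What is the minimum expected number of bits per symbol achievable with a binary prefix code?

Repeatedly combine the two least-probable nodes; the expected code length is the sum of the merged weights.
merge 73/1000 + 21/250 → 157/1000
merge 57/500 + 157/1000 → 271/1000
merge 173/1000 + 181/1000 → 177/500
merge 183/1000 + 24/125 → 3/8
merge 271/1000 + 177/500 → 5/8
merge 3/8 + 5/8 → 1
L = 157/1000 + 271/1000 + 177/500 + 3/8 + 5/8 + 1 = 1391/500 = 2.782 bits/symbol.

2.782 bits/symbol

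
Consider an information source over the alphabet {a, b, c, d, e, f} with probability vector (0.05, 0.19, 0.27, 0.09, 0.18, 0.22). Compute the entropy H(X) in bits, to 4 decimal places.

2.4199 bits

H = −Σ pᵢ log₂ pᵢ.
−0.05·log₂(0.05) = 0.2161
−0.19·log₂(0.19) = 0.4552
−0.27·log₂(0.27) = 0.5100
−0.09·log₂(0.09) = 0.3127
−0.18·log₂(0.18) = 0.4453
−0.22·log₂(0.22) = 0.4806
Sum ≈ 2.4199 → 2.4199 bits.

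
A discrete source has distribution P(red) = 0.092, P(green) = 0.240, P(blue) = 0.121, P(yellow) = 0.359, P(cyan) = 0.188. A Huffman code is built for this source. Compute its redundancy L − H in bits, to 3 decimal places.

Entropy H = −Σ p log₂ p ≈ 2.1634 bits.
Huffman merges: 23/250+121/1000→213/1000; 47/250+213/1000→401/1000; 6/25+359/1000→599/1000; 401/1000+599/1000→1. L = 2213/1000 ≈ 2.2130.
L − H = 2.2130 − 2.1634 = 0.050 bits.

0.050 bits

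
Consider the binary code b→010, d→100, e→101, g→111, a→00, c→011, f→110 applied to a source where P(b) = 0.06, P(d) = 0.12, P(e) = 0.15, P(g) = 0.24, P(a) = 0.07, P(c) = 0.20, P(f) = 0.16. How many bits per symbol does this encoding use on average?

2.93 bits/symbol

L̄ = Σ pᵢ·ℓᵢ = 0.06·3 + 0.12·3 + 0.15·3 + 0.24·3 + 0.07·2 + 0.20·3 + 0.16·3 = 2.93 bits/symbol.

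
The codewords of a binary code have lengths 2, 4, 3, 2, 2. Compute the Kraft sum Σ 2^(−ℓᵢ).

0.9375

With common denominator 2^4 = 16: Σ 2^(−ℓᵢ) = 4/16 + 1/16 + 2/16 + 4/16 + 4/16 = 15/16 = 0.9375.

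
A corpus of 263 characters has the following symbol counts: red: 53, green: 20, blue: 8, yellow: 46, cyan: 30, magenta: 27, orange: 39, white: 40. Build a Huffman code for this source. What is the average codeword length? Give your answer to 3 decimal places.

Probabilities are the counts divided by 263.
Repeatedly combine the two least-probable nodes; the expected code length is the sum of the merged weights.
merge 8/263 + 20/263 → 28/263
merge 27/263 + 28/263 → 55/263
merge 30/263 + 39/263 → 69/263
merge 40/263 + 46/263 → 86/263
merge 53/263 + 55/263 → 108/263
merge 69/263 + 86/263 → 155/263
merge 108/263 + 155/263 → 1
L = 28/263 + 55/263 + 69/263 + 86/263 + 108/263 + 155/263 + 1 = 764/263 ≈ 2.905 bits/symbol.

2.905 bits/symbol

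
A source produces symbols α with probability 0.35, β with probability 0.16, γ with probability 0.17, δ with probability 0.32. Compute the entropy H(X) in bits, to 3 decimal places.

H = −Σ pᵢ log₂ pᵢ.
−0.35·log₂(0.35) = 0.5301
−0.16·log₂(0.16) = 0.4230
−0.17·log₂(0.17) = 0.4346
−0.32·log₂(0.32) = 0.5260
Sum ≈ 1.9137 → 1.914 bits.

1.914 bits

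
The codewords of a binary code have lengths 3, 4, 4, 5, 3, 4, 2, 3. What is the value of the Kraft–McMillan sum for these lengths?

With common denominator 2^5 = 32: Σ 2^(−ℓᵢ) = 4/32 + 2/32 + 2/32 + 1/32 + 4/32 + 2/32 + 8/32 + 4/32 = 27/32 = 0.84375.

0.84375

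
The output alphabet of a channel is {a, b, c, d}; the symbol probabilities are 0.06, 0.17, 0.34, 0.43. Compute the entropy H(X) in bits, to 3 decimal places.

H = −Σ pᵢ log₂ pᵢ.
−0.06·log₂(0.06) = 0.2435
−0.17·log₂(0.17) = 0.4346
−0.34·log₂(0.34) = 0.5292
−0.43·log₂(0.43) = 0.5236
Sum ≈ 1.7309 → 1.731 bits.

1.731 bits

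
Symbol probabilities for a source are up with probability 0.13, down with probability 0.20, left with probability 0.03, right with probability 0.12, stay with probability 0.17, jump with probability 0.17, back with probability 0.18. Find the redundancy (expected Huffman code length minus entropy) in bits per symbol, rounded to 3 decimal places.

0.090 bits

Entropy H = −Σ p log₂ p ≈ 2.6803 bits.
Huffman merges: 3/100+3/25→3/20; 13/100+3/20→7/25; 17/100+17/100→17/50; 9/50+1/5→19/50; 7/25+17/50→31/50; 19/50+31/50→1. L = 277/100 ≈ 2.7700.
L − H = 2.7700 − 2.6803 = 0.090 bits.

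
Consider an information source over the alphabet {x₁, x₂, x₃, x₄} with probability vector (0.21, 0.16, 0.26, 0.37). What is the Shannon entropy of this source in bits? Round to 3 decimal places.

1.932 bits

H = −Σ pᵢ log₂ pᵢ.
−0.21·log₂(0.21) = 0.4728
−0.16·log₂(0.16) = 0.4230
−0.26·log₂(0.26) = 0.5053
−0.37·log₂(0.37) = 0.5307
Sum ≈ 1.9319 → 1.932 bits.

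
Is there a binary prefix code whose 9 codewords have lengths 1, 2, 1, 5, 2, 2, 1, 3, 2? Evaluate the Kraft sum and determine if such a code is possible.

2.65625; no

With common denominator 2^5 = 32: Σ 2^(−ℓᵢ) = 16/32 + 8/32 + 16/32 + 1/32 + 8/32 + 8/32 + 16/32 + 4/32 + 8/32 = 85/32 = 2.65625.
Kraft's inequality requires Σ ≤ 1; here Σ = 2.65625 > 1, so no such prefix code exists.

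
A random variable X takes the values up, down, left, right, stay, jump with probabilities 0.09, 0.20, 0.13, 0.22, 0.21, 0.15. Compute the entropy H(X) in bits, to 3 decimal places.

2.524 bits

H = −Σ pᵢ log₂ pᵢ.
−0.09·log₂(0.09) = 0.3127
−0.20·log₂(0.20) = 0.4644
−0.13·log₂(0.13) = 0.3826
−0.22·log₂(0.22) = 0.4806
−0.21·log₂(0.21) = 0.4728
−0.15·log₂(0.15) = 0.4105
Sum ≈ 2.5236 → 2.524 bits.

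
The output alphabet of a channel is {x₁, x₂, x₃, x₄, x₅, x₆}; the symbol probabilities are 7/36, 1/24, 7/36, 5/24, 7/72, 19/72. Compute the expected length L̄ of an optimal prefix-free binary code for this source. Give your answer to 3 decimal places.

2.472 bits/symbol

Repeatedly combine the two least-probable nodes; the expected code length is the sum of the merged weights.
merge 1/24 + 7/72 → 5/36
merge 5/36 + 7/36 → 1/3
merge 7/36 + 5/24 → 29/72
merge 19/72 + 1/3 → 43/72
merge 29/72 + 43/72 → 1
L = 5/36 + 1/3 + 29/72 + 43/72 + 1 = 89/36 ≈ 2.472 bits/symbol.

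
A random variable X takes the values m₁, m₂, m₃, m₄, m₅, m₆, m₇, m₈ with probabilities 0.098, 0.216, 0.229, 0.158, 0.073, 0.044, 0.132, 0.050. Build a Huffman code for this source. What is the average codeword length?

Repeatedly combine the two least-probable nodes; the expected code length is the sum of the merged weights.
merge 11/250 + 1/20 → 47/500
merge 73/1000 + 47/500 → 167/1000
merge 49/500 + 33/250 → 23/100
merge 79/500 + 167/1000 → 13/40
merge 27/125 + 229/1000 → 89/200
merge 23/100 + 13/40 → 111/200
merge 89/200 + 111/200 → 1
L = 47/500 + 167/1000 + 23/100 + 13/40 + 89/200 + 111/200 + 1 = 352/125 = 2.816 bits/symbol.

2.816 bits/symbol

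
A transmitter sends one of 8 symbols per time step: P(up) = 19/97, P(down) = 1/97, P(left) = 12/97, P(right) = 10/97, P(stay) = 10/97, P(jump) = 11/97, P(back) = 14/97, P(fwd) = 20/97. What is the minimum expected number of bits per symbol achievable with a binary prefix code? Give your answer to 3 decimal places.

2.907 bits/symbol

Repeatedly combine the two least-probable nodes; the expected code length is the sum of the merged weights.
merge 1/97 + 10/97 → 11/97
merge 10/97 + 11/97 → 21/97
merge 11/97 + 12/97 → 23/97
merge 14/97 + 19/97 → 33/97
merge 20/97 + 21/97 → 41/97
merge 23/97 + 33/97 → 56/97
merge 41/97 + 56/97 → 1
L = 11/97 + 21/97 + 23/97 + 33/97 + 41/97 + 56/97 + 1 = 282/97 ≈ 2.907 bits/symbol.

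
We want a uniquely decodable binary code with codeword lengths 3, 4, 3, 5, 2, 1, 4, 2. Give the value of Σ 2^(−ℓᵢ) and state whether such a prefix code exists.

With common denominator 2^5 = 32: Σ 2^(−ℓᵢ) = 4/32 + 2/32 + 4/32 + 1/32 + 8/32 + 16/32 + 2/32 + 8/32 = 45/32 = 1.40625.
Kraft's inequality requires Σ ≤ 1; here Σ = 1.40625 > 1, so no such prefix code exists.

1.40625; no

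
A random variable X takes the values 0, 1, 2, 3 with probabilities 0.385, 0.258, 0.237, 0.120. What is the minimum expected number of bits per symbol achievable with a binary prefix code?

1.972 bits/symbol

Repeatedly combine the two least-probable nodes; the expected code length is the sum of the merged weights.
merge 3/25 + 237/1000 → 357/1000
merge 129/500 + 357/1000 → 123/200
merge 77/200 + 123/200 → 1
L = 357/1000 + 123/200 + 1 = 493/250 = 1.972 bits/symbol.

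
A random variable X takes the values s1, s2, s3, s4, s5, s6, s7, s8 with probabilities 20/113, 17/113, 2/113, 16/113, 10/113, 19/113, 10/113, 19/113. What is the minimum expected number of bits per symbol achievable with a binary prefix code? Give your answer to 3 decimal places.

2.929 bits/symbol

Repeatedly combine the two least-probable nodes; the expected code length is the sum of the merged weights.
merge 2/113 + 10/113 → 12/113
merge 10/113 + 12/113 → 22/113
merge 16/113 + 17/113 → 33/113
merge 19/113 + 19/113 → 38/113
merge 20/113 + 22/113 → 42/113
merge 33/113 + 38/113 → 71/113
merge 42/113 + 71/113 → 1
L = 12/113 + 22/113 + 33/113 + 38/113 + 42/113 + 71/113 + 1 = 331/113 ≈ 2.929 bits/symbol.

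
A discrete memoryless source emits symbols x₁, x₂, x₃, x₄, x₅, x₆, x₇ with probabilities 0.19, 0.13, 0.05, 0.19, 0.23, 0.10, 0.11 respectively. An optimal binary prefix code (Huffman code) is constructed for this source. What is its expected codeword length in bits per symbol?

2.73 bits/symbol

Repeatedly combine the two least-probable nodes; the expected code length is the sum of the merged weights.
merge 1/20 + 1/10 → 3/20
merge 11/100 + 13/100 → 6/25
merge 3/20 + 19/100 → 17/50
merge 19/100 + 23/100 → 21/50
merge 6/25 + 17/50 → 29/50
merge 21/50 + 29/50 → 1
L = 3/20 + 6/25 + 17/50 + 21/50 + 29/50 + 1 = 273/100 = 2.73 bits/symbol.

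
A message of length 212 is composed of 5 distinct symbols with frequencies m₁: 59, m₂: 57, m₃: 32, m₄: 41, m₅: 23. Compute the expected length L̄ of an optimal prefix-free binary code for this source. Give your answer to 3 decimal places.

2.259 bits/symbol

Probabilities are the counts divided by 212.
Repeatedly combine the two least-probable nodes; the expected code length is the sum of the merged weights.
merge 23/212 + 8/53 → 55/212
merge 41/212 + 55/212 → 24/53
merge 57/212 + 59/212 → 29/53
merge 24/53 + 29/53 → 1
L = 55/212 + 24/53 + 29/53 + 1 = 479/212 ≈ 2.259 bits/symbol.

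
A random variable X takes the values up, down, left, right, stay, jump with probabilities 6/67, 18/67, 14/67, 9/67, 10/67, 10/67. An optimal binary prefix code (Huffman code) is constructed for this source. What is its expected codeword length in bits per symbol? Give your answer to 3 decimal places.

Repeatedly combine the two least-probable nodes; the expected code length is the sum of the merged weights.
merge 6/67 + 9/67 → 15/67
merge 10/67 + 10/67 → 20/67
merge 14/67 + 15/67 → 29/67
merge 18/67 + 20/67 → 38/67
merge 29/67 + 38/67 → 1
L = 15/67 + 20/67 + 29/67 + 38/67 + 1 = 169/67 ≈ 2.522 bits/symbol.

2.522 bits/symbol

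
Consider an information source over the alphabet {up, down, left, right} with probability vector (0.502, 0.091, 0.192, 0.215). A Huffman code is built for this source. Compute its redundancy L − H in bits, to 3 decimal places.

0.033 bits

Entropy H = −Σ p log₂ p ≈ 1.7477 bits.
Huffman merges: 91/1000+24/125→283/1000; 43/200+283/1000→249/500; 249/500+251/500→1. L = 1781/1000 ≈ 1.7810.
L − H = 1.7810 − 1.7477 = 0.033 bits.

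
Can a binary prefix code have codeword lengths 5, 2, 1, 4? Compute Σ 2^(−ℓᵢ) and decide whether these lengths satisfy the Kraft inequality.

With common denominator 2^5 = 32: Σ 2^(−ℓᵢ) = 1/32 + 8/32 + 16/32 + 2/32 = 27/32 = 0.84375.
Kraft's inequality requires Σ ≤ 1; here Σ = 0.84375 ≤ 1, so such a prefix code exists.

0.84375; yes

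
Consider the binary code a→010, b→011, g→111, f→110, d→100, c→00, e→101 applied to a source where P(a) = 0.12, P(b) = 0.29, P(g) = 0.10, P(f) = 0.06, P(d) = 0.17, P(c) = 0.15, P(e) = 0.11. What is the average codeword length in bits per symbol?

L̄ = Σ pᵢ·ℓᵢ = 0.12·3 + 0.29·3 + 0.10·3 + 0.06·3 + 0.17·3 + 0.15·2 + 0.11·3 = 2.85 bits/symbol.

2.85 bits/symbol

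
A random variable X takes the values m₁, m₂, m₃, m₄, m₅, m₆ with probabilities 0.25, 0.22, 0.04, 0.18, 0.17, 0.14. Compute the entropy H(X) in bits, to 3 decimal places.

H = −Σ pᵢ log₂ pᵢ.
−0.25·log₂(0.25) = 0.5000
−0.22·log₂(0.22) = 0.4806
−0.04·log₂(0.04) = 0.1858
−0.18·log₂(0.18) = 0.4453
−0.17·log₂(0.17) = 0.4346
−0.14·log₂(0.14) = 0.3971
Sum ≈ 2.4433 → 2.443 bits.

2.443 bits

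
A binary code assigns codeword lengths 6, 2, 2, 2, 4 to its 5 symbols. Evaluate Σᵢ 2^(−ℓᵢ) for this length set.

With common denominator 2^6 = 64: Σ 2^(−ℓᵢ) = 1/64 + 16/64 + 16/64 + 16/64 + 4/64 = 53/64 = 0.828125.

0.828125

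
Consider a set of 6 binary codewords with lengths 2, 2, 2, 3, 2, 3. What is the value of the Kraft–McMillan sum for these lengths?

With common denominator 2^3 = 8: Σ 2^(−ℓᵢ) = 2/8 + 2/8 + 2/8 + 1/8 + 2/8 + 1/8 = 10/8 = 1.25.

1.25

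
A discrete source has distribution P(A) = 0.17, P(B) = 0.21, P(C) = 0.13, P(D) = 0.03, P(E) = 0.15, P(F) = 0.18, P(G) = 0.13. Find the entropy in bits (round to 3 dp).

2.680 bits

H = −Σ pᵢ log₂ pᵢ.
−0.17·log₂(0.17) = 0.4346
−0.21·log₂(0.21) = 0.4728
−0.13·log₂(0.13) = 0.3826
−0.03·log₂(0.03) = 0.1518
−0.15·log₂(0.15) = 0.4105
−0.18·log₂(0.18) = 0.4453
−0.13·log₂(0.13) = 0.3826
Sum ≈ 2.6803 → 2.680 bits.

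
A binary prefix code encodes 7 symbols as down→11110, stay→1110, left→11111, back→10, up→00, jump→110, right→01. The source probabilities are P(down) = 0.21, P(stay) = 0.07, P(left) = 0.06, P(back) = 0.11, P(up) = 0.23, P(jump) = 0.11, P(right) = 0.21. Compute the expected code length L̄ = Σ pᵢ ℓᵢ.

L̄ = Σ pᵢ·ℓᵢ = 0.21·5 + 0.07·4 + 0.06·5 + 0.11·2 + 0.23·2 + 0.11·3 + 0.21·2 = 3.06 bits/symbol.

3.06 bits/symbol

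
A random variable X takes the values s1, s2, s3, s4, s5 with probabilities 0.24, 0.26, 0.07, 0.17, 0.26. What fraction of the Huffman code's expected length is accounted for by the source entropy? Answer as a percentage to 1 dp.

98.6%

Entropy H = −Σ p log₂ p ≈ 2.2079 bits.
Huffman merges: 7/100+17/100→6/25; 6/25+6/25→12/25; 13/50+13/50→13/25; 12/25+13/25→1. L = 56/25 ≈ 2.2400.
Efficiency = H/L = 2.2079/2.2400 = 98.6%.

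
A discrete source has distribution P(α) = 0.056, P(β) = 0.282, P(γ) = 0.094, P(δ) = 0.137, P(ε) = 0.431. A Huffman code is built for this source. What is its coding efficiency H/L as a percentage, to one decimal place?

98.9%

Entropy H = −Σ p log₂ p ≈ 1.9847 bits.
Huffman merges: 7/125+47/500→3/20; 137/1000+3/20→287/1000; 141/500+287/1000→569/1000; 431/1000+569/1000→1. L = 1003/500 ≈ 2.0060.
Efficiency = H/L = 1.9847/2.0060 = 98.9%.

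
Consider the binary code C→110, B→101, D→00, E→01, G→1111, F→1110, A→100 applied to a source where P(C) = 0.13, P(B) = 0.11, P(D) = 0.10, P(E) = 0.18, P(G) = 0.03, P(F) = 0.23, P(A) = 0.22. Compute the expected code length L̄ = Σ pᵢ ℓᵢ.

L̄ = Σ pᵢ·ℓᵢ = 0.13·3 + 0.11·3 + 0.10·2 + 0.18·2 + 0.03·4 + 0.23·4 + 0.22·3 = 2.98 bits/symbol.

2.98 bits/symbol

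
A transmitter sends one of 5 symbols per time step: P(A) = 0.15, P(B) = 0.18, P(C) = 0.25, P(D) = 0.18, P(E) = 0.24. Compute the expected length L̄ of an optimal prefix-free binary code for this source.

Repeatedly combine the two least-probable nodes; the expected code length is the sum of the merged weights.
merge 3/20 + 9/50 → 33/100
merge 9/50 + 6/25 → 21/50
merge 1/4 + 33/100 → 29/50
merge 21/50 + 29/50 → 1
L = 33/100 + 21/50 + 29/50 + 1 = 233/100 = 2.33 bits/symbol.

2.33 bits/symbol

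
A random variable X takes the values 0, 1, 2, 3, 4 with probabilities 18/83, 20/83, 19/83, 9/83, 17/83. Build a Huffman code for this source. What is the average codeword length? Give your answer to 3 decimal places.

Repeatedly combine the two least-probable nodes; the expected code length is the sum of the merged weights.
merge 9/83 + 17/83 → 26/83
merge 18/83 + 19/83 → 37/83
merge 20/83 + 26/83 → 46/83
merge 37/83 + 46/83 → 1
L = 26/83 + 37/83 + 46/83 + 1 = 192/83 ≈ 2.313 bits/symbol.

2.313 bits/symbol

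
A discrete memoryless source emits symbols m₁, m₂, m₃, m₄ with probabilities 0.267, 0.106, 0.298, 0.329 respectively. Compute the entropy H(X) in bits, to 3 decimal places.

H = −Σ pᵢ log₂ pᵢ.
−0.267·log₂(0.267) = 0.5087
−0.106·log₂(0.106) = 0.3432
−0.298·log₂(0.298) = 0.5205
−0.329·log₂(0.329) = 0.5277
Sum ≈ 1.9000 → 1.900 bits.

1.900 bits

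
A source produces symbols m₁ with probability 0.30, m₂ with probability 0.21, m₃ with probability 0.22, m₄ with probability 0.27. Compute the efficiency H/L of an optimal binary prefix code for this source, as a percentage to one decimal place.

Entropy H = −Σ p log₂ p ≈ 1.9845 bits.
Huffman merges: 21/100+11/50→43/100; 27/100+3/10→57/100; 43/100+57/100→1. L = 2 ≈ 2.0000.
Efficiency = H/L = 1.9845/2.0000 = 99.2%.

99.2%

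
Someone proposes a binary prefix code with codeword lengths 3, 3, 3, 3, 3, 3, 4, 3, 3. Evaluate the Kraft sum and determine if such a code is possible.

With common denominator 2^4 = 16: Σ 2^(−ℓᵢ) = 2/16 + 2/16 + 2/16 + 2/16 + 2/16 + 2/16 + 1/16 + 2/16 + 2/16 = 17/16 = 1.0625.
Kraft's inequality requires Σ ≤ 1; here Σ = 1.0625 > 1, so no such prefix code exists.

1.0625; no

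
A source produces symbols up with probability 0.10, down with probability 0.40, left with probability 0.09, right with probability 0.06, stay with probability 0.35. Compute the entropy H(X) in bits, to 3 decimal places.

H = −Σ pᵢ log₂ pᵢ.
−0.10·log₂(0.10) = 0.3322
−0.40·log₂(0.40) = 0.5288
−0.09·log₂(0.09) = 0.3127
−0.06·log₂(0.06) = 0.2435
−0.35·log₂(0.35) = 0.5301
Sum ≈ 1.9473 → 1.947 bits.

1.947 bits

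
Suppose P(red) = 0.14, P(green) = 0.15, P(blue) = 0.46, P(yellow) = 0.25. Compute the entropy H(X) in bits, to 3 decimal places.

1.823 bits

H = −Σ pᵢ log₂ pᵢ.
−0.14·log₂(0.14) = 0.3971
−0.15·log₂(0.15) = 0.4105
−0.46·log₂(0.46) = 0.5153
−0.25·log₂(0.25) = 0.5000
Sum ≈ 1.8230 → 1.823 bits.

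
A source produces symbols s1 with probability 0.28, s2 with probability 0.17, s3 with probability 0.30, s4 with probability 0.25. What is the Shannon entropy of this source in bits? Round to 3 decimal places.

H = −Σ pᵢ log₂ pᵢ.
−0.28·log₂(0.28) = 0.5142
−0.17·log₂(0.17) = 0.4346
−0.30·log₂(0.30) = 0.5211
−0.25·log₂(0.25) = 0.5000
Sum ≈ 1.9699 → 1.970 bits.

1.970 bits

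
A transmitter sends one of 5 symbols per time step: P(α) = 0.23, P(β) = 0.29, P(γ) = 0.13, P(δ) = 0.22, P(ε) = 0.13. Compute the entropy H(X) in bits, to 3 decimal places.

2.251 bits

H = −Σ pᵢ log₂ pᵢ.
−0.23·log₂(0.23) = 0.4877
−0.29·log₂(0.29) = 0.5179
−0.13·log₂(0.13) = 0.3826
−0.22·log₂(0.22) = 0.4806
−0.13·log₂(0.13) = 0.3826
Sum ≈ 2.2514 → 2.251 bits.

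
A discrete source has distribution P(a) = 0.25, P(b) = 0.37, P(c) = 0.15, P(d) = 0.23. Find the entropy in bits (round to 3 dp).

H = −Σ pᵢ log₂ pᵢ.
−0.25·log₂(0.25) = 0.5000
−0.37·log₂(0.37) = 0.5307
−0.15·log₂(0.15) = 0.4105
−0.23·log₂(0.23) = 0.4877
Sum ≈ 1.9289 → 1.929 bits.

1.929 bits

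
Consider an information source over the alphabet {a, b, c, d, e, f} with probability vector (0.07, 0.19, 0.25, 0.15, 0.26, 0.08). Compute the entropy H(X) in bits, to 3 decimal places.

2.431 bits

H = −Σ pᵢ log₂ pᵢ.
−0.07·log₂(0.07) = 0.2686
−0.19·log₂(0.19) = 0.4552
−0.25·log₂(0.25) = 0.5000
−0.15·log₂(0.15) = 0.4105
−0.26·log₂(0.26) = 0.5053
−0.08·log₂(0.08) = 0.2915
Sum ≈ 2.4311 → 2.431 bits.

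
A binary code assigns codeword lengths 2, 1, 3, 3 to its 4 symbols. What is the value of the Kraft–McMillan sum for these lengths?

With common denominator 2^3 = 8: Σ 2^(−ℓᵢ) = 2/8 + 4/8 + 1/8 + 1/8 = 8/8 = 1.

1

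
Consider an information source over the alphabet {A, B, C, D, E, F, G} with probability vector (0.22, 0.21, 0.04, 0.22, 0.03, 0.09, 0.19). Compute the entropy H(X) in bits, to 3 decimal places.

2.539 bits

H = −Σ pᵢ log₂ pᵢ.
−0.22·log₂(0.22) = 0.4806
−0.21·log₂(0.21) = 0.4728
−0.04·log₂(0.04) = 0.1858
−0.22·log₂(0.22) = 0.4806
−0.03·log₂(0.03) = 0.1518
−0.09·log₂(0.09) = 0.3127
−0.19·log₂(0.19) = 0.4552
Sum ≈ 2.5394 → 2.539 bits.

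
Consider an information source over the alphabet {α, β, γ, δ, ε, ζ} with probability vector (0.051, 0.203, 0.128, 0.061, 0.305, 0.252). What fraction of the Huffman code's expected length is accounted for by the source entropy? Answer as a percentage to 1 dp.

Entropy H = −Σ p log₂ p ≈ 2.3353 bits.
Huffman merges: 51/1000+61/1000→14/125; 14/125+16/125→6/25; 203/1000+6/25→443/1000; 63/250+61/200→557/1000; 443/1000+557/1000→1. L = 294/125 ≈ 2.3520.
Efficiency = H/L = 2.3353/2.3520 = 99.3%.

99.3%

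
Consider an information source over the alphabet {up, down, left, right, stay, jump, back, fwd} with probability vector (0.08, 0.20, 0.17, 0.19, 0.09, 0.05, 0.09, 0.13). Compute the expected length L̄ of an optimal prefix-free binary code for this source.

2.92 bits/symbol

Repeatedly combine the two least-probable nodes; the expected code length is the sum of the merged weights.
merge 1/20 + 2/25 → 13/100
merge 9/100 + 9/100 → 9/50
merge 13/100 + 13/100 → 13/50
merge 17/100 + 9/50 → 7/20
merge 19/100 + 1/5 → 39/100
merge 13/50 + 7/20 → 61/100
merge 39/100 + 61/100 → 1
L = 13/100 + 9/50 + 13/50 + 7/20 + 39/100 + 61/100 + 1 = 73/25 = 2.92 bits/symbol.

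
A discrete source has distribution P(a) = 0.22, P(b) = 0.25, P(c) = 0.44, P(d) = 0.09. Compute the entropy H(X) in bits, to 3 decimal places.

H = −Σ pᵢ log₂ pᵢ.
−0.22·log₂(0.22) = 0.4806
−0.25·log₂(0.25) = 0.5000
−0.44·log₂(0.44) = 0.5211
−0.09·log₂(0.09) = 0.3127
Sum ≈ 1.8144 → 1.814 bits.

1.814 bits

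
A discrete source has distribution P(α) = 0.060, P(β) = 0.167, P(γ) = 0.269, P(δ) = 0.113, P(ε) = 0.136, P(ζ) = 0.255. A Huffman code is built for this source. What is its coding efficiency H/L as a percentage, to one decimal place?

Entropy H = −Σ p log₂ p ≈ 2.4339 bits.
Huffman merges: 3/50+113/1000→173/1000; 17/125+167/1000→303/1000; 173/1000+51/200→107/250; 269/1000+303/1000→143/250; 107/250+143/250→1. L = 619/250 ≈ 2.4760.
Efficiency = H/L = 2.4339/2.4760 = 98.3%.

98.3%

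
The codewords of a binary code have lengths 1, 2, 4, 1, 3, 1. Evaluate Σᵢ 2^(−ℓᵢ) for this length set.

1.9375

With common denominator 2^4 = 16: Σ 2^(−ℓᵢ) = 8/16 + 4/16 + 1/16 + 8/16 + 2/16 + 8/16 = 31/16 = 1.9375.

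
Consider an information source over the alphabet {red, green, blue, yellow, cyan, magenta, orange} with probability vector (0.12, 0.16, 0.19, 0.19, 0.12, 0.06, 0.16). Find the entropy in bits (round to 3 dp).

2.734 bits

H = −Σ pᵢ log₂ pᵢ.
−0.12·log₂(0.12) = 0.3671
−0.16·log₂(0.16) = 0.4230
−0.19·log₂(0.19) = 0.4552
−0.19·log₂(0.19) = 0.4552
−0.12·log₂(0.12) = 0.3671
−0.06·log₂(0.06) = 0.2435
−0.16·log₂(0.16) = 0.4230
Sum ≈ 2.7342 → 2.734 bits.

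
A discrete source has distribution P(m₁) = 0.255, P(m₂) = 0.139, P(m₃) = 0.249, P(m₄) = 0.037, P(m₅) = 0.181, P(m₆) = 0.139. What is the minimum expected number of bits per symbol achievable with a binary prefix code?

Repeatedly combine the two least-probable nodes; the expected code length is the sum of the merged weights.
merge 37/1000 + 139/1000 → 22/125
merge 139/1000 + 22/125 → 63/200
merge 181/1000 + 249/1000 → 43/100
merge 51/200 + 63/200 → 57/100
merge 43/100 + 57/100 → 1
L = 22/125 + 63/200 + 43/100 + 57/100 + 1 = 2491/1000 = 2.491 bits/symbol.

2.491 bits/symbol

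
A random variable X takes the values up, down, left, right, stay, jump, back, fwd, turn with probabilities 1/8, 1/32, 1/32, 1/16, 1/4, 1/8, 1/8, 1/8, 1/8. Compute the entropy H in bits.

Each probability is a power of 1/2, so log₂(1/p) is an integer.
H = Σ p·log₂(1/p) = 1/8·3 + 1/32·5 + 1/32·5 + 1/16·4 + 1/4·2 + 1/8·3 + 1/8·3 + 1/8·3 + 1/8·3 = 2.9375 bits.

2.9375 bits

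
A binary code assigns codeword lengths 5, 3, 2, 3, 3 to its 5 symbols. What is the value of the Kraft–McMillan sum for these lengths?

With common denominator 2^5 = 32: Σ 2^(−ℓᵢ) = 1/32 + 4/32 + 8/32 + 4/32 + 4/32 = 21/32 = 0.65625.

0.65625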